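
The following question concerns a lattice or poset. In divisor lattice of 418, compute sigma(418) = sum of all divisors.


sigma(n) = sum of divisors.
Divisors of 418: [1, 2, 11, 19, 22, 38, 209, 418]
Sum = 720


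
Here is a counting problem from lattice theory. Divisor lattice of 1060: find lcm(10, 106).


In a divisor lattice, join = lcm (least common multiple).
gcd(10,106) = 2
lcm(10,106) = 10*106/gcd = 1060/2 = 530


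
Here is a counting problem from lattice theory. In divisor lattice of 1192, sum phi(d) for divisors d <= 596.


Divisors of 1192 up to 596: [1, 2, 4, 8, 149, 298, 596]
phi values: [1, 1, 2, 4, 148, 148, 296]
Sum = 600


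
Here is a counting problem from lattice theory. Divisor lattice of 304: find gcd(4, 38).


In a divisor lattice, meet = gcd (greatest common divisor).
By Euclidean algorithm or factoring: gcd(4,38) = 2


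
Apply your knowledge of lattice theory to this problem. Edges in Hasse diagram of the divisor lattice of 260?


A cover relation a -< b holds when a < b with no c strictly between.
Cover relations:
  1 -< 2
  1 -< 5
  1 -< 13
  2 -< 4
  2 -< 10
  2 -< 26
  4 -< 20
  4 -< 52
  ...12 more
Total: 20


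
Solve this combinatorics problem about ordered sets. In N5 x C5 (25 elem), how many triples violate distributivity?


Distributive law: a ^ (b v c) = (a ^ b) v (a ^ c).
Check all 25^3 = 15625 ordered triples (a,b,c).
  e.g. a=(b,0), b=(a,0), c=(c,0): lhs=(b,0) != rhs=(a,0)
  e.g. a=(b,0), b=(a,0), c=(c,1): lhs=(b,0) != rhs=(a,0)
Total violating triples: 250


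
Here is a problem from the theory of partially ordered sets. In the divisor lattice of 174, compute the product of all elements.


Divisors of 174: [1, 2, 3, 6, 29, 58, 87, 174]
Product = n^(d(n)/2) = 174^(8/2)
Product = 916636176


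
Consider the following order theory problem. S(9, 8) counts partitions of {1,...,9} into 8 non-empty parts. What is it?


S(n,k) = k*S(n-1,k) + S(n-1,k-1).
S(8,8) = 1, S(8,7) = 28
S(9,8) = 8*1 + 28 = 8 + 28
S(9,8) = 36


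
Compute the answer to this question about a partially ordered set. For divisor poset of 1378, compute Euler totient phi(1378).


phi(n) = n * prod_{p|n} (1 - 1/p).
Prime divisors of 1378: [2, 13, 53]
phi(1378) = 1378 * (1 - 1/2) * (1 - 1/13) * (1 - 1/53)
phi(1378) = 624


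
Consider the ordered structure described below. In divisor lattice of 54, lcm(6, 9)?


Join=lcm.
gcd(6,9)=3
lcm=18


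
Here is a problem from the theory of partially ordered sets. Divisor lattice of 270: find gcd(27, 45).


In a divisor lattice, meet = gcd (greatest common divisor).
By Euclidean algorithm or factoring: gcd(27,45) = 9


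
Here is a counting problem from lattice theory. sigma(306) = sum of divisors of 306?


sigma(n) = sum of divisors.
Divisors of 306: [1, 2, 3, 6, 9, 17, 18, 34, 51, 102, 153, 306]
Sum = 702


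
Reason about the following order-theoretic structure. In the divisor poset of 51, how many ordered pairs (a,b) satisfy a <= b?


The order relation is {(a,b) : a <= b}, reflexive so it includes (a,a).
Examples: (1,1), (1,17), (1,3), (1,51), (17,17), ...
Total ordered pairs: 9


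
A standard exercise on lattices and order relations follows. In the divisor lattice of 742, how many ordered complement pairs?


Complement pair (a,b): a meet b = bottom, a join b = top.
Here: gcd(a,b)=1 and lcm(a,b)=742, i.e. a*b=742 with a,b coprime.
Pairs found: (1,742), (2,371), (7,106), (14,53), ... (4 more)
Total ordered pairs: 8


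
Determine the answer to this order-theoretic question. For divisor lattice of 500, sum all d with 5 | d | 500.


Interval [5,500] in divisors of 500: [5, 10, 20, 25, 50, 100, 125, 250, 500]
Sum = 1085


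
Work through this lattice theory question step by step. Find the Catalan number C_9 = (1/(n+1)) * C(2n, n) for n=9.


C(n) = C(2n, n) / (n+1).
C(18, 9) = 48620
C(9) = 48620 / 10 = 4862


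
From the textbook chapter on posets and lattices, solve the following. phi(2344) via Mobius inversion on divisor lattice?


phi(n) = n * prod_{p|n} (1 - 1/p).
Prime divisors of 2344: [2, 293]
phi(2344) = 2344 * (1 - 1/2) * (1 - 1/293)
phi(2344) = 1168


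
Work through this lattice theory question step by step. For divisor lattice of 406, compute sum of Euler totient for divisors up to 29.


Divisors of 406 up to 29: [1, 2, 7, 14, 29]
phi values: [1, 1, 6, 6, 28]
Sum = 42


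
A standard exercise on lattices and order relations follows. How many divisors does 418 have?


Divisors of 418: [1, 2, 11, 19, 22, 38, 209, 418]
Count: 8


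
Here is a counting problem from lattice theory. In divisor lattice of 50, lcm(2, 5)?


Join=lcm.
gcd(2,5)=1
lcm=10


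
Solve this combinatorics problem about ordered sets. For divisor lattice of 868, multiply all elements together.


Divisors of 868: [1, 2, 4, 7, 14, 28, 31, 62, 124, 217, 434, 868]
Product = n^(d(n)/2) = 868^(12/2)
Product = 427679418638209024


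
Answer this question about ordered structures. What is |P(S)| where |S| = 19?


Power set = 2^n.
2^19 = 524288


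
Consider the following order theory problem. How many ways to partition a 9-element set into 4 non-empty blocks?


S(n,k) = k*S(n-1,k) + S(n-1,k-1).
S(8,4) = 1701, S(8,3) = 966
S(9,4) = 4*1701 + 966 = 6804 + 966
S(9,4) = 7770


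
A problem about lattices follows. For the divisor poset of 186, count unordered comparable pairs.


A comparable pair {a,b} has a < b or b < a in the order.
Count unordered pairs where one element is strictly below the other.
Examples: {1,2}, {1,3}, {1,6}, {1,31}, ...
Total comparable pairs: 19


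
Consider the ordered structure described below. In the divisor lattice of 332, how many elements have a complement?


An element a is complemented if some b has a meet b = bottom, a join b = top.
a is complemented iff gcd(a, n/a)=1, i.e. a is a unitary divisor of 332.
Complemented elements: 1, 4, 83, 332
Count: 4


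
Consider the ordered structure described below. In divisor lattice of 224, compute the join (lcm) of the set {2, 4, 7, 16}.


In a divisor lattice, join = lcm (least common multiple).
Compute lcm iteratively: start with first element, then lcm(current, next).
Elements: [2, 4, 7, 16]
lcm(2,4) = 4
lcm(4,7) = 28
lcm(28,16) = 112
Final lcm = 112


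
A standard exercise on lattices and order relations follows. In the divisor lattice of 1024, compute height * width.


Height = length of longest chain minus 1; width = size of largest antichain.
A maximum chain: 1 | 2 | 4 | 8 | 16 | 32 | 64 | 128 | 256 | 512 | 1024  (height 10).
A maximum antichain: {1}  (width 1).
Product = 10 * 1 = 10


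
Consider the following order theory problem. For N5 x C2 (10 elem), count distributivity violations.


Distributive law: a ^ (b v c) = (a ^ b) v (a ^ c).
Check all 10^3 = 1000 ordered triples (a,b,c).
  e.g. a=(b,0), b=(a,0), c=(c,0): lhs=(b,0) != rhs=(a,0)
  e.g. a=(b,0), b=(a,0), c=(c,1): lhs=(b,0) != rhs=(a,0)
Total violating triples: 16


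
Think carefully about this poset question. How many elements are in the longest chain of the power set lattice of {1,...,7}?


A chain is a totally ordered subset; we count the number of elements in a maximum chain.
Compute, for each element x, the size of the longest chain ending at x:
  {}: 1
  {1}: 2
  {2}: 2
  {3}: 2
  {4}: 2
  {5}: 2
  ...
A maximum chain: {} < {1} < {1,2} < {1,2,3} < {1,2,3,4} < {1,2,3,4,5} < {1,2,3,4,5,6} < {1,2,3,4,5,6,7}
Number of elements in the longest chain: 8


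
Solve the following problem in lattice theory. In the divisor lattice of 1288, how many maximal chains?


A maximal chain goes from the minimum element to a maximal element via cover relations.
Counting all min-to-max paths in the cover graph.
Total maximal chains: 20


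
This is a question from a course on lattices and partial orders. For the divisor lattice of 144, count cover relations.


A cover relation a -< b holds when a < b with no c strictly between.
Cover relations:
  1 -< 2
  1 -< 3
  2 -< 4
  2 -< 6
  3 -< 6
  3 -< 9
  4 -< 8
  4 -< 12
  ...14 more
Total: 22


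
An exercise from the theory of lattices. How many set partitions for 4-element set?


B(n) = number of set partitions of an n-element set.
B(n) satisfies the recurrence: B(n+1) = sum_k C(n,k)*B(k).
B(4) = 15


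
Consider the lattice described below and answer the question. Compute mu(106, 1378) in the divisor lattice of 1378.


In a divisor lattice, mu(a,b) = mu(b/a) where mu is the classical Mobius function.
b/a = 1378/106 = 13
Prime factorization of 13: primes [13]
13 is squarefree with 1 prime factor(s), so mu(13) = (-1)^1 = -1


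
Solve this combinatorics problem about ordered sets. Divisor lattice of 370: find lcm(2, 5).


In a divisor lattice, join = lcm (least common multiple).
gcd(2,5) = 1
lcm(2,5) = 2*5/gcd = 10/1 = 10


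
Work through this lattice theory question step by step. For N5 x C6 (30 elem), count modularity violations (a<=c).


Modular law: if a <= c then a v (b ^ c) = (a v b) ^ c.
Check all triples (a,b,c) with a <= c among 30 elements.
  e.g. a=(a,0), b=(c,0), c=(b,0): lhs=(a,0) != rhs=(b,0)
  e.g. a=(a,0), b=(c,1), c=(b,0): lhs=(a,0) != rhs=(b,0)
Total violating triples: 126


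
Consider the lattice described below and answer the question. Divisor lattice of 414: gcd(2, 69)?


Meet=gcd.
gcd(2,69)=1


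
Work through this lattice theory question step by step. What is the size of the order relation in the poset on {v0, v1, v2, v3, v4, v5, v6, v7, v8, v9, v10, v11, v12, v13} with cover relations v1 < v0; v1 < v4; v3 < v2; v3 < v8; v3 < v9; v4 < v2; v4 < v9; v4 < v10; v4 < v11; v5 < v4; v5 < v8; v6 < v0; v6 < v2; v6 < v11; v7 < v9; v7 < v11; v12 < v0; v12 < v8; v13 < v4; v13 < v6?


The order relation is {(a,b) : a <= b}, reflexive so it includes (a,a).
Examples: (v0,v0), (v1,v0), (v1,v1), (v1,v10), (v1,v11), ...
Total ordered pairs: 47


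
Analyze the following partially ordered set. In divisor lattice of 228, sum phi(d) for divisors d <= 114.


Divisors of 228 up to 114: [1, 2, 3, 4, 6, 12, 19, 38, 57, 76, 114]
phi values: [1, 1, 2, 2, 2, 4, 18, 18, 36, 36, 36]
Sum = 156


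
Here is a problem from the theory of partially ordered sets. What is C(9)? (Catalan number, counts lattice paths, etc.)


C(n) = C(2n, n) / (n+1).
C(18, 9) = 48620
C(9) = 48620 / 10 = 4862


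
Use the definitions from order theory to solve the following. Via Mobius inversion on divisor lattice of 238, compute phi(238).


phi(n) = n * prod_{p|n} (1 - 1/p).
Prime divisors of 238: [2, 7, 17]
phi(238) = 238 * (1 - 1/2) * (1 - 1/7) * (1 - 1/17)
phi(238) = 96


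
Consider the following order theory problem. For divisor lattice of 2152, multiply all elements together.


Divisors of 2152: [1, 2, 4, 8, 269, 538, 1076, 2152]
Product = n^(d(n)/2) = 2152^(8/2)
Product = 21447124258816


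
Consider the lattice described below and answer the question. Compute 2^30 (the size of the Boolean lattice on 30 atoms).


Power set = 2^n.
2^30 = 1073741824


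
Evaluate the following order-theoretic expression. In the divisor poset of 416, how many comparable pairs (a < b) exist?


A comparable pair {a,b} has a < b or b < a in the order.
Count unordered pairs where one element is strictly below the other.
Examples: {1,2}, {1,4}, {1,8}, {1,13}, ...
Total comparable pairs: 51


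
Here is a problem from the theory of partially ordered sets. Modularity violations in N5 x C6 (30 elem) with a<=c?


Modular law: if a <= c then a v (b ^ c) = (a v b) ^ c.
Check all triples (a,b,c) with a <= c among 30 elements.
  e.g. a=(a,0), b=(c,0), c=(b,0): lhs=(a,0) != rhs=(b,0)
  e.g. a=(a,0), b=(c,1), c=(b,0): lhs=(a,0) != rhs=(b,0)
Total violating triples: 126


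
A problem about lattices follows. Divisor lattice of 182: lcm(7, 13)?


Join=lcm.
gcd(7,13)=1
lcm=91


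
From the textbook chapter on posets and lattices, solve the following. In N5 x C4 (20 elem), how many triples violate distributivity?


Distributive law: a ^ (b v c) = (a ^ b) v (a ^ c).
Check all 20^3 = 8000 ordered triples (a,b,c).
  e.g. a=(b,0), b=(a,0), c=(c,0): lhs=(b,0) != rhs=(a,0)
  e.g. a=(b,0), b=(a,0), c=(c,1): lhs=(b,0) != rhs=(a,0)
Total violating triples: 128


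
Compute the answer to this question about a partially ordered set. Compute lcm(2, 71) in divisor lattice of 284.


In a divisor lattice, join = lcm (least common multiple).
gcd(2,71) = 1
lcm(2,71) = 2*71/gcd = 142/1 = 142


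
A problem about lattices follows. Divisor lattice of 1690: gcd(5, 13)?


Meet=gcd.
gcd(5,13)=1


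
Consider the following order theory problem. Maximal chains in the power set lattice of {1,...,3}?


A maximal chain goes from the minimum element to a maximal element via cover relations.
Counting all min-to-max paths in the cover graph.
Total maximal chains: 6


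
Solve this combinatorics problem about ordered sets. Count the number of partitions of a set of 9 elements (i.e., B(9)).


B(n) = number of set partitions of an n-element set.
B(n) satisfies the recurrence: B(n+1) = sum_k C(n,k)*B(k).
B(9) = 21147


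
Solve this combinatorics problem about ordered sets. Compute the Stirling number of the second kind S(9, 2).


S(n,k) = k*S(n-1,k) + S(n-1,k-1).
S(8,2) = 127, S(8,1) = 1
S(9,2) = 2*127 + 1 = 254 + 1
S(9,2) = 255


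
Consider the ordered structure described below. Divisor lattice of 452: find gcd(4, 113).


In a divisor lattice, meet = gcd (greatest common divisor).
By Euclidean algorithm or factoring: gcd(4,113) = 1


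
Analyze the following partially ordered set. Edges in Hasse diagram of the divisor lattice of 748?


A cover relation a -< b holds when a < b with no c strictly between.
Cover relations:
  1 -< 2
  1 -< 11
  1 -< 17
  2 -< 4
  2 -< 22
  2 -< 34
  4 -< 44
  4 -< 68
  ...12 more
Total: 20


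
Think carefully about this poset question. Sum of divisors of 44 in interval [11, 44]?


Interval [11,44] in divisors of 44: [11, 22, 44]
Sum = 77


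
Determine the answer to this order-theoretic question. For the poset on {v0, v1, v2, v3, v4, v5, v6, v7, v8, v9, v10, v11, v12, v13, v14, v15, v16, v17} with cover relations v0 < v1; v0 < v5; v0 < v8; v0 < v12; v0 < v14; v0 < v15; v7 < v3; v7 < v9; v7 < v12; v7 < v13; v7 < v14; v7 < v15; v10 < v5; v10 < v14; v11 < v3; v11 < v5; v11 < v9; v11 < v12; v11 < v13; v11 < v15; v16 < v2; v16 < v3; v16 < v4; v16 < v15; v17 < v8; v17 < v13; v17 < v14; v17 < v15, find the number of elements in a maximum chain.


A chain is a totally ordered subset; we count the number of elements in a maximum chain.
Compute, for each element x, the size of the longest chain ending at x:
  v0: 1
  v6: 1
  v7: 1
  v10: 1
  v11: 1
  v16: 1
  ...
A maximum chain: v0 < v1
Number of elements in the longest chain: 2


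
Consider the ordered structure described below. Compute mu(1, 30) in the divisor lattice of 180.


In a divisor lattice, mu(a,b) = mu(b/a) where mu is the classical Mobius function.
b/a = 30/1 = 30
Prime factorization of 30: primes [2, 3, 5]
30 is squarefree with 3 prime factor(s), so mu(30) = (-1)^3 = -1


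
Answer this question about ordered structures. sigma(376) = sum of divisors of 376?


sigma(n) = sum of divisors.
Divisors of 376: [1, 2, 4, 8, 47, 94, 188, 376]
Sum = 720


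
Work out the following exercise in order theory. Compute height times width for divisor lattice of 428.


Height = length of longest chain minus 1; width = size of largest antichain.
A maximum chain: 1 | 107 | 214 | 428  (height 3).
A maximum antichain: {2, 107}  (width 2).
Product = 3 * 2 = 6


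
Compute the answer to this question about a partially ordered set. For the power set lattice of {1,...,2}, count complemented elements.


An element a is complemented if some b has a meet b = bottom, a join b = top.
every subset A has complement S\A, so all elements are complemented.
Complemented elements: {}, {1}, {2}, {1,2}
Count: 4


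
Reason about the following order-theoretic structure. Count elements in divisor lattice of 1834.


Divisors of 1834: [1, 2, 7, 14, 131, 262, 917, 1834]
Count: 8


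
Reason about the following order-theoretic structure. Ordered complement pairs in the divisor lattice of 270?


Complement pair (a,b): a meet b = bottom, a join b = top.
Here: gcd(a,b)=1 and lcm(a,b)=270, i.e. a*b=270 with a,b coprime.
Pairs found: (1,270), (2,135), (5,54), (10,27), ... (4 more)
Total ordered pairs: 8


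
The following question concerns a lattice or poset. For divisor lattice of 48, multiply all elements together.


Divisors of 48: [1, 2, 3, 4, 6, 8, 12, 16, 24, 48]
Product = n^(d(n)/2) = 48^(10/2)
Product = 254803968


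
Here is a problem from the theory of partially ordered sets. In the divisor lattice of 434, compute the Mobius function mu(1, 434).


In a divisor lattice, mu(a,b) = mu(b/a) where mu is the classical Mobius function.
b/a = 434/1 = 434
Prime factorization of 434: primes [2, 7, 31]
434 is squarefree with 3 prime factor(s), so mu(434) = (-1)^3 = -1


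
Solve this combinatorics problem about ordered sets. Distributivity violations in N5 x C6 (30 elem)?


Distributive law: a ^ (b v c) = (a ^ b) v (a ^ c).
Check all 30^3 = 27000 ordered triples (a,b,c).
  e.g. a=(b,0), b=(a,0), c=(c,0): lhs=(b,0) != rhs=(a,0)
  e.g. a=(b,0), b=(a,0), c=(c,1): lhs=(b,0) != rhs=(a,0)
Total violating triples: 432


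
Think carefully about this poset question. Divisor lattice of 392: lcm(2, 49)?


Join=lcm.
gcd(2,49)=1
lcm=98


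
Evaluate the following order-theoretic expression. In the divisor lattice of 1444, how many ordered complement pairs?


Complement pair (a,b): a meet b = bottom, a join b = top.
Here: gcd(a,b)=1 and lcm(a,b)=1444, i.e. a*b=1444 with a,b coprime.
Pairs found: (1,1444), (4,361), (361,4), (1444,1)
Total ordered pairs: 4


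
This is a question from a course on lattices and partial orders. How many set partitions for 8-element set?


B(n) = number of set partitions of an n-element set.
B(n) satisfies the recurrence: B(n+1) = sum_k C(n,k)*B(k).
B(8) = 4140


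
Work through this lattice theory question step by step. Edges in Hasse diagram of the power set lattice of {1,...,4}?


A cover relation a -< b holds when a < b with no c strictly between.
Cover relations:
  {} -< {1}
  {} -< {2}
  {} -< {3}
  {} -< {4}
  {1} -< {1,2}
  {1} -< {1,3}
  {1} -< {1,4}
  {2} -< {1,2}
  ...24 more
Total: 32


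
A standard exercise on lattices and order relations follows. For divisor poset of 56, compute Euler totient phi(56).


phi(n) = n * prod_{p|n} (1 - 1/p).
Prime divisors of 56: [2, 7]
phi(56) = 56 * (1 - 1/2) * (1 - 1/7)
phi(56) = 24


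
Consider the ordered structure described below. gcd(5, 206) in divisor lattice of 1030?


Meet=gcd.
gcd(5,206)=1


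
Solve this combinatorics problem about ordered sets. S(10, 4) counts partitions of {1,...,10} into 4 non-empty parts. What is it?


S(n,k) = k*S(n-1,k) + S(n-1,k-1).
S(9,4) = 7770, S(9,3) = 3025
S(10,4) = 4*7770 + 3025 = 31080 + 3025
S(10,4) = 34105


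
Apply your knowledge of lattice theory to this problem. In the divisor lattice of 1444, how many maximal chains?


A maximal chain goes from the minimum element to a maximal element via cover relations.
Counting all min-to-max paths in the cover graph.
Total maximal chains: 6


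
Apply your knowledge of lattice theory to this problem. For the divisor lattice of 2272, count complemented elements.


An element a is complemented if some b has a meet b = bottom, a join b = top.
a is complemented iff gcd(a, n/a)=1, i.e. a is a unitary divisor of 2272.
Complemented elements: 1, 32, 71, 2272
Count: 4


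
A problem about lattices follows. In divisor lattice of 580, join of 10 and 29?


In a divisor lattice, join = lcm (least common multiple).
gcd(10,29) = 1
lcm(10,29) = 10*29/gcd = 290/1 = 290


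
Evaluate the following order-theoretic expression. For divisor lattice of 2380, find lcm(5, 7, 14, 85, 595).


In a divisor lattice, join = lcm (least common multiple).
Compute lcm iteratively: start with first element, then lcm(current, next).
Elements: [5, 7, 14, 85, 595]
lcm(5,7) = 35
lcm(35,14) = 70
lcm(70,85) = 1190
lcm(1190,595) = 1190
Final lcm = 1190


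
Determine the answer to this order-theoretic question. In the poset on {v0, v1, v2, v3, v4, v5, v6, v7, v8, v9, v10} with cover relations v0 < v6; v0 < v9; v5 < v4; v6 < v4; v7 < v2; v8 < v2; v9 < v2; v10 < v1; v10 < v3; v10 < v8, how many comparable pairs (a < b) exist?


A comparable pair {a,b} has a < b or b < a in the order.
Count unordered pairs where one element is strictly below the other.
Examples: {v0,v2}, {v0,v4}, {v0,v6}, {v0,v9}, ...
Total comparable pairs: 13


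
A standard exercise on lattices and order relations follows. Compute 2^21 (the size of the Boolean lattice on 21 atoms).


Power set = 2^n.
2^21 = 2097152


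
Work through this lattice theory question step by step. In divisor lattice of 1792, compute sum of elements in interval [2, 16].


Interval [2,16] in divisors of 1792: [2, 4, 8, 16]
Sum = 30


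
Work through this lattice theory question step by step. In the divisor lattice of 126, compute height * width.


Height = length of longest chain minus 1; width = size of largest antichain.
A maximum chain: 1 | 7 | 21 | 63 | 126  (height 4).
A maximum antichain: {6, 9, 14, 21}  (width 4).
Product = 4 * 4 = 16


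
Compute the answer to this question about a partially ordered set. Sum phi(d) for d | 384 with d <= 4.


Divisors of 384 up to 4: [1, 2, 3, 4]
phi values: [1, 1, 2, 2]
Sum = 6


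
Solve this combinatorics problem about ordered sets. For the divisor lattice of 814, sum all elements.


sigma(n) = sum of divisors.
Divisors of 814: [1, 2, 11, 22, 37, 74, 407, 814]
Sum = 1368


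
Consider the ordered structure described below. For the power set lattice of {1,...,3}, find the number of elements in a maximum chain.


A chain is a totally ordered subset; we count the number of elements in a maximum chain.
Compute, for each element x, the size of the longest chain ending at x:
  {}: 1
  {1}: 2
  {2}: 2
  {3}: 2
  {1,2}: 3
  {1,3}: 3
  ...
A maximum chain: {} < {1} < {1,2} < {1,2,3}
Number of elements in the longest chain: 4


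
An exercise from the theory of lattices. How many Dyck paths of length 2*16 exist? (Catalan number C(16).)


C(n) = C(2n, n) / (n+1).
C(32, 16) = 601080390
C(16) = 601080390 / 17 = 35357670


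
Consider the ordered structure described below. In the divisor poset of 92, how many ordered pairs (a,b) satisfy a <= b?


The order relation is {(a,b) : a <= b}, reflexive so it includes (a,a).
Examples: (1,1), (1,2), (1,23), (1,4), (1,46), ...
Total ordered pairs: 18


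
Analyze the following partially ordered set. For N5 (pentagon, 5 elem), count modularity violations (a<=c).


Modular law: if a <= c then a v (b ^ c) = (a v b) ^ c.
Check all triples (a,b,c) with a <= c among 5 elements.
  e.g. a=a, b=c, c=b: lhs=a != rhs=b
Total violating triples: 1


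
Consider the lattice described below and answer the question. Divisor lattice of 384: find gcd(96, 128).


In a divisor lattice, meet = gcd (greatest common divisor).
By Euclidean algorithm or factoring: gcd(96,128) = 32


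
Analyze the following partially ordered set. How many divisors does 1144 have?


Divisors of 1144: [1, 2, 4, 8, 11, 13, 22, 26, 44, 52, 88, 104, 143, 286, 572, 1144]
Count: 16


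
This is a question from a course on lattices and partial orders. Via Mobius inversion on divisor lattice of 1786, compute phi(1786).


phi(n) = n * prod_{p|n} (1 - 1/p).
Prime divisors of 1786: [2, 19, 47]
phi(1786) = 1786 * (1 - 1/2) * (1 - 1/19) * (1 - 1/47)
phi(1786) = 828


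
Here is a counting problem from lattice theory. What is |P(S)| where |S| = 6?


Power set = 2^n.
2^6 = 64


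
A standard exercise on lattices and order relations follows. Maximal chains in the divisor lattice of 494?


A maximal chain goes from the minimum element to a maximal element via cover relations.
Counting all min-to-max paths in the cover graph.
Total maximal chains: 6


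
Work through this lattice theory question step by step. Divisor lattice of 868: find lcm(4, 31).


In a divisor lattice, join = lcm (least common multiple).
gcd(4,31) = 1
lcm(4,31) = 4*31/gcd = 124/1 = 124


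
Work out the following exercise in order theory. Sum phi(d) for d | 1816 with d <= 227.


Divisors of 1816 up to 227: [1, 2, 4, 8, 227]
phi values: [1, 1, 2, 4, 226]
Sum = 234


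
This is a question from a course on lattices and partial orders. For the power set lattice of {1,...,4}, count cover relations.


A cover relation a -< b holds when a < b with no c strictly between.
Cover relations:
  {} -< {1}
  {} -< {2}
  {} -< {3}
  {} -< {4}
  {1} -< {1,2}
  {1} -< {1,3}
  {1} -< {1,4}
  {2} -< {1,2}
  ...24 more
Total: 32


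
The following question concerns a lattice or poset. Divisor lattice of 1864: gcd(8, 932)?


Meet=gcd.
gcd(8,932)=4


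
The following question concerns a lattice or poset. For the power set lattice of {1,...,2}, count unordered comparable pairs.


A comparable pair {a,b} has a < b or b < a in the order.
Count unordered pairs where one element is strictly below the other.
Examples: {{},{1}}, {{},{2}}, {{},{1,2}}, {{1},{1,2}}, ...
Total comparable pairs: 5


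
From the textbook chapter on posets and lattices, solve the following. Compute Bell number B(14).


B(n) = number of set partitions of an n-element set.
B(n) satisfies the recurrence: B(n+1) = sum_k C(n,k)*B(k).
B(14) = 190899322


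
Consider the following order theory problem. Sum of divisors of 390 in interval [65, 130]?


Interval [65,130] in divisors of 390: [65, 130]
Sum = 195


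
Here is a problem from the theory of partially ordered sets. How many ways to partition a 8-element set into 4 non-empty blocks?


S(n,k) = k*S(n-1,k) + S(n-1,k-1).
S(7,4) = 350, S(7,3) = 301
S(8,4) = 4*350 + 301 = 1400 + 301
S(8,4) = 1701


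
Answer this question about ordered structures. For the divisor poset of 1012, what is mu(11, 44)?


In a divisor lattice, mu(a,b) = mu(b/a) where mu is the classical Mobius function.
b/a = 44/11 = 4
Prime factorization of 4: primes [2]
4 is not squarefree, so mu(4) = 0


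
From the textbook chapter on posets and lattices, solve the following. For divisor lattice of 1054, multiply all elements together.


Divisors of 1054: [1, 2, 17, 31, 34, 62, 527, 1054]
Product = n^(d(n)/2) = 1054^(8/2)
Product = 1234134359056


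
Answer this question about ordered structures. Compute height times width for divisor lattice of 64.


Height = length of longest chain minus 1; width = size of largest antichain.
A maximum chain: 1 | 2 | 4 | 8 | 16 | 32 | 64  (height 6).
A maximum antichain: {1}  (width 1).
Product = 6 * 1 = 6


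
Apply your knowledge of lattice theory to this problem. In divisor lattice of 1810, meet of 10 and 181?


In a divisor lattice, meet = gcd (greatest common divisor).
By Euclidean algorithm or factoring: gcd(10,181) = 1


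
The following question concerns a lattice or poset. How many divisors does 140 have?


Divisors of 140: [1, 2, 4, 5, 7, 10, 14, 20, 28, 35, 70, 140]
Count: 12


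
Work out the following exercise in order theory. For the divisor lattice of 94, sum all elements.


sigma(n) = sum of divisors.
Divisors of 94: [1, 2, 47, 94]
Sum = 144


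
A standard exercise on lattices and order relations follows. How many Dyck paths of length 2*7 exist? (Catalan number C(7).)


C(n) = C(2n, n) / (n+1).
C(14, 7) = 3432
C(7) = 3432 / 8 = 429


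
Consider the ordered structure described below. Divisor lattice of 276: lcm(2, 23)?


Join=lcm.
gcd(2,23)=1
lcm=46


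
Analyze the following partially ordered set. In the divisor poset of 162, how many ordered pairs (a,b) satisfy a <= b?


The order relation is {(a,b) : a <= b}, reflexive so it includes (a,a).
Examples: (1,1), (1,162), (1,18), (1,2), (1,27), ...
Total ordered pairs: 45


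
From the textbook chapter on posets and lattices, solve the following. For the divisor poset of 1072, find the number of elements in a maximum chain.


A chain is a totally ordered subset; we count the number of elements in a maximum chain.
Compute, for each element x, the size of the longest chain ending at x:
  1: 1
  2: 2
  67: 2
  4: 3
  8: 4
  134: 3
  ...
A maximum chain: 1 < 2 < 4 < 8 < 16 < 1072
Number of elements in the longest chain: 6


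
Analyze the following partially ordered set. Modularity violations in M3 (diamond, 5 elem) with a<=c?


Modular law: if a <= c then a v (b ^ c) = (a v b) ^ c.
Check all triples (a,b,c) with a <= c among 5 elements.
This lattice is modular (diamonds M_m and their chain-products are modular).
Total violating triples: 0


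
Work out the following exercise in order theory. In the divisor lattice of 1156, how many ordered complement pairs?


Complement pair (a,b): a meet b = bottom, a join b = top.
Here: gcd(a,b)=1 and lcm(a,b)=1156, i.e. a*b=1156 with a,b coprime.
Pairs found: (1,1156), (4,289), (289,4), (1156,1)
Total ordered pairs: 4


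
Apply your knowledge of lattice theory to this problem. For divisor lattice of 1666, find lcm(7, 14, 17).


In a divisor lattice, join = lcm (least common multiple).
Compute lcm iteratively: start with first element, then lcm(current, next).
Elements: [7, 14, 17]
lcm(7,14) = 14
lcm(14,17) = 238
Final lcm = 238


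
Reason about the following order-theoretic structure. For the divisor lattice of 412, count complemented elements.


An element a is complemented if some b has a meet b = bottom, a join b = top.
a is complemented iff gcd(a, n/a)=1, i.e. a is a unitary divisor of 412.
Complemented elements: 1, 4, 103, 412
Count: 4


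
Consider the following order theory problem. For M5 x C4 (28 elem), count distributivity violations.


Distributive law: a ^ (b v c) = (a ^ b) v (a ^ c).
Check all 28^3 = 21952 ordered triples (a,b,c).
  e.g. a=(a1,0), b=(a2,0), c=(a3,0): lhs=(a1,0) != rhs=(0,0)
  e.g. a=(a1,0), b=(a2,0), c=(a3,1): lhs=(a1,0) != rhs=(0,0)
Total violating triples: 3840


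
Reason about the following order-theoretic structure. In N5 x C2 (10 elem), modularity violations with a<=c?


Modular law: if a <= c then a v (b ^ c) = (a v b) ^ c.
Check all triples (a,b,c) with a <= c among 10 elements.
  e.g. a=(a,0), b=(c,0), c=(b,0): lhs=(a,0) != rhs=(b,0)
  e.g. a=(a,0), b=(c,1), c=(b,0): lhs=(a,0) != rhs=(b,0)
Total violating triples: 6


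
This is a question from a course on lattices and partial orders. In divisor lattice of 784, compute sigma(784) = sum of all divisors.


sigma(n) = sum of divisors.
Divisors of 784: [1, 2, 4, 7, 8, 14, 16, 28, 49, 56, 98, 112, 196, 392, 784]
Sum = 1767


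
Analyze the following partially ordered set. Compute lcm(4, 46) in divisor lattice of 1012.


In a divisor lattice, join = lcm (least common multiple).
gcd(4,46) = 2
lcm(4,46) = 4*46/gcd = 184/2 = 92


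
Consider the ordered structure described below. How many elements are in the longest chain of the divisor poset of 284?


A chain is a totally ordered subset; we count the number of elements in a maximum chain.
Compute, for each element x, the size of the longest chain ending at x:
  1: 1
  2: 2
  71: 2
  4: 3
  142: 3
  284: 4
A maximum chain: 1 < 2 < 4 < 284
Number of elements in the longest chain: 4


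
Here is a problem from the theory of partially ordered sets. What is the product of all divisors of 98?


Divisors of 98: [1, 2, 7, 14, 49, 98]
Product = n^(d(n)/2) = 98^(6/2)
Product = 941192


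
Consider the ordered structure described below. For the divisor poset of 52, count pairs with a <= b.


The order relation is {(a,b) : a <= b}, reflexive so it includes (a,a).
Examples: (1,1), (1,13), (1,2), (1,26), (1,4), ...
Total ordered pairs: 18


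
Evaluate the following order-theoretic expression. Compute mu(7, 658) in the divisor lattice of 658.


In a divisor lattice, mu(a,b) = mu(b/a) where mu is the classical Mobius function.
b/a = 658/7 = 94
Prime factorization of 94: primes [2, 47]
94 is squarefree with 2 prime factor(s), so mu(94) = (-1)^2 = 1


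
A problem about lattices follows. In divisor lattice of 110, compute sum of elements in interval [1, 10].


Interval [1,10] in divisors of 110: [1, 2, 5, 10]
Sum = 18


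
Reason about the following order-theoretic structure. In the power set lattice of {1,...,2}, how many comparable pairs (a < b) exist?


A comparable pair {a,b} has a < b or b < a in the order.
Count unordered pairs where one element is strictly below the other.
Examples: {{},{1}}, {{},{2}}, {{},{1,2}}, {{1},{1,2}}, ...
Total comparable pairs: 5


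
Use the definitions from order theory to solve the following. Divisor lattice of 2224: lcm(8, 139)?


Join=lcm.
gcd(8,139)=1
lcm=1112


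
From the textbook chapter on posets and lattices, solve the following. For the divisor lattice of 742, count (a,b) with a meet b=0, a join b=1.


Complement pair (a,b): a meet b = bottom, a join b = top.
Here: gcd(a,b)=1 and lcm(a,b)=742, i.e. a*b=742 with a,b coprime.
Pairs found: (1,742), (2,371), (7,106), (14,53), ... (4 more)
Total ordered pairs: 8


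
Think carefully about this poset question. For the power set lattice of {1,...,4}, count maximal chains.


A maximal chain goes from the minimum element to a maximal element via cover relations.
Counting all min-to-max paths in the cover graph.
Total maximal chains: 24


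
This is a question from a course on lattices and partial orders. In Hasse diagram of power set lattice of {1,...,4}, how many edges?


A cover relation a -< b holds when a < b with no c strictly between.
Cover relations:
  {} -< {1}
  {} -< {2}
  {} -< {3}
  {} -< {4}
  {1} -< {1,2}
  {1} -< {1,3}
  {1} -< {1,4}
  {2} -< {1,2}
  ...24 more
Total: 32


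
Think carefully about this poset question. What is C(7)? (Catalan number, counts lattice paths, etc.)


C(n) = C(2n, n) / (n+1).
C(14, 7) = 3432
C(7) = 3432 / 8 = 429


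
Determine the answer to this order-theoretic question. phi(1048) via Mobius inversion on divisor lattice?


phi(n) = n * prod_{p|n} (1 - 1/p).
Prime divisors of 1048: [2, 131]
phi(1048) = 1048 * (1 - 1/2) * (1 - 1/131)
phi(1048) = 520


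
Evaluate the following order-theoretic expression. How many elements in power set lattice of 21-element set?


Power set = 2^n.
2^21 = 2097152


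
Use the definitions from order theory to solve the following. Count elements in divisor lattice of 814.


Divisors of 814: [1, 2, 11, 22, 37, 74, 407, 814]
Count: 8


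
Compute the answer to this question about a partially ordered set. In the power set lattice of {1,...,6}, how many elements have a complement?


An element a is complemented if some b has a meet b = bottom, a join b = top.
every subset A has complement S\A, so all elements are complemented.
Complemented elements: {}, {1}, {2}, {3}, {4}, {5}, ... (58 more)
Count: 64


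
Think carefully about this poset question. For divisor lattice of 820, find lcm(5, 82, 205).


In a divisor lattice, join = lcm (least common multiple).
Compute lcm iteratively: start with first element, then lcm(current, next).
Elements: [5, 82, 205]
lcm(5,82) = 410
lcm(410,205) = 410
Final lcm = 410


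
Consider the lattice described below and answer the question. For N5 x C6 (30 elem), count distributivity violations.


Distributive law: a ^ (b v c) = (a ^ b) v (a ^ c).
Check all 30^3 = 27000 ordered triples (a,b,c).
  e.g. a=(b,0), b=(a,0), c=(c,0): lhs=(b,0) != rhs=(a,0)
  e.g. a=(b,0), b=(a,0), c=(c,1): lhs=(b,0) != rhs=(a,0)
Total violating triples: 432


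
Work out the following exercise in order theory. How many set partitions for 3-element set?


B(n) = number of set partitions of an n-element set.
B(n) satisfies the recurrence: B(n+1) = sum_k C(n,k)*B(k).
B(3) = 5


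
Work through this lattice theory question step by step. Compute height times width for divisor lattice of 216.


Height = length of longest chain minus 1; width = size of largest antichain.
A maximum chain: 1 | 3 | 9 | 27 | 54 | 108 | 216  (height 6).
A maximum antichain: {8, 12, 18, 27}  (width 4).
Product = 6 * 4 = 24


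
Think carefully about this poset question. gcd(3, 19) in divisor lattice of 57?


Meet=gcd.
gcd(3,19)=1


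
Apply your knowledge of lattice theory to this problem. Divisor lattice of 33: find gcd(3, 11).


In a divisor lattice, meet = gcd (greatest common divisor).
By Euclidean algorithm or factoring: gcd(3,11) = 1


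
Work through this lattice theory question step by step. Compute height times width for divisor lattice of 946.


Height = length of longest chain minus 1; width = size of largest antichain.
A maximum chain: 1 | 43 | 473 | 946  (height 3).
A maximum antichain: {2, 11, 43}  (width 3).
Product = 3 * 3 = 9


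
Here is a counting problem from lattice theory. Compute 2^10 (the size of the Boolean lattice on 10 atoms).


Power set = 2^n.
2^10 = 1024


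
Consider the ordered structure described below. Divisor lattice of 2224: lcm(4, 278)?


Join=lcm.
gcd(4,278)=2
lcm=556


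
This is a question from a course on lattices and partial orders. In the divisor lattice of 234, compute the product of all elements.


Divisors of 234: [1, 2, 3, 6, 9, 13, 18, 26, 39, 78, 117, 234]
Product = n^(d(n)/2) = 234^(12/2)
Product = 164170508913216


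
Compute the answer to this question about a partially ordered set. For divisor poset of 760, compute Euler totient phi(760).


phi(n) = n * prod_{p|n} (1 - 1/p).
Prime divisors of 760: [2, 5, 19]
phi(760) = 760 * (1 - 1/2) * (1 - 1/5) * (1 - 1/19)
phi(760) = 288


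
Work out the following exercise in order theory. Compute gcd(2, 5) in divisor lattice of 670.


In a divisor lattice, meet = gcd (greatest common divisor).
By Euclidean algorithm or factoring: gcd(2,5) = 1


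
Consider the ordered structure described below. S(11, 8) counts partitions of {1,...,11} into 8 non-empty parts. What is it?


S(n,k) = k*S(n-1,k) + S(n-1,k-1).
S(10,8) = 750, S(10,7) = 5880
S(11,8) = 8*750 + 5880 = 6000 + 5880
S(11,8) = 11880


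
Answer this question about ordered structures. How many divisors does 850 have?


Divisors of 850: [1, 2, 5, 10, 17, 25, 34, 50, 85, 170, 425, 850]
Count: 12


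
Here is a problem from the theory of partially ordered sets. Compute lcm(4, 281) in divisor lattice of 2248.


In a divisor lattice, join = lcm (least common multiple).
gcd(4,281) = 1
lcm(4,281) = 4*281/gcd = 1124/1 = 1124


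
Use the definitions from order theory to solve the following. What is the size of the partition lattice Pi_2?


B(n) = number of set partitions of an n-element set.
B(n) satisfies the recurrence: B(n+1) = sum_k C(n,k)*B(k).
B(2) = 2


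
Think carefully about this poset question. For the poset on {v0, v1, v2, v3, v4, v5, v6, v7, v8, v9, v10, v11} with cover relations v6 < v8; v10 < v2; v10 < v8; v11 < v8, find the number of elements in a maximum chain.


A chain is a totally ordered subset; we count the number of elements in a maximum chain.
Compute, for each element x, the size of the longest chain ending at x:
  v0: 1
  v1: 1
  v3: 1
  v4: 1
  v5: 1
  v6: 1
  ...
A maximum chain: v10 < v2
Number of elements in the longest chain: 2


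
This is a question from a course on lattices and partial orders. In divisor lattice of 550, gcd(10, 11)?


Meet=gcd.
gcd(10,11)=1


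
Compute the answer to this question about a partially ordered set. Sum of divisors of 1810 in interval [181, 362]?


Interval [181,362] in divisors of 1810: [181, 362]
Sum = 543


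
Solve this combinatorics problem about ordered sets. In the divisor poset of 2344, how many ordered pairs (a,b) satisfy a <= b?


The order relation is {(a,b) : a <= b}, reflexive so it includes (a,a).
Examples: (1,1), (1,1172), (1,2), (1,2344), (1,293), ...
Total ordered pairs: 30
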